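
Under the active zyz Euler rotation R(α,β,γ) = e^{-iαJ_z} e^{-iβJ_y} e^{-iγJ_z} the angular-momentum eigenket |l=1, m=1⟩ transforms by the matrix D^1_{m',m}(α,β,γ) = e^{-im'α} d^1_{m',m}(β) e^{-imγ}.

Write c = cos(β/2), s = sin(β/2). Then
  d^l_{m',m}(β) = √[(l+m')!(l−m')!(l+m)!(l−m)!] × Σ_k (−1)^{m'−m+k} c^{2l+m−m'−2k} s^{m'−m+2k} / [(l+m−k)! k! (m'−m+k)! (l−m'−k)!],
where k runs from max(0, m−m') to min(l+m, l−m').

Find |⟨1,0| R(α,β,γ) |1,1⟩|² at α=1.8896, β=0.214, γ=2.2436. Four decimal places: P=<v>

First d^1_{0,1}(β=0.214), then the phase factors e^{-i(0)α} and e^{-i(1)γ}:
c=cos(0.214/2)=0.994281, s=sin(0.214/2)=0.106796; N=√[1·1·2·1]=1.414214
Admissible k: 1..1 (factorial args all ≥0)
  k=1: (−1)^0·1.4142/(1)·0.9943^1·0.1068^1 = +0.150169
d^1_{0,1}(0.214) = +0.150169
|D^1_{0,1}|² = |d^1_{0,1}(β)|² = (+0.150169)² = 0.022551 (the z-rotation phases have unit modulus)

P=0.0226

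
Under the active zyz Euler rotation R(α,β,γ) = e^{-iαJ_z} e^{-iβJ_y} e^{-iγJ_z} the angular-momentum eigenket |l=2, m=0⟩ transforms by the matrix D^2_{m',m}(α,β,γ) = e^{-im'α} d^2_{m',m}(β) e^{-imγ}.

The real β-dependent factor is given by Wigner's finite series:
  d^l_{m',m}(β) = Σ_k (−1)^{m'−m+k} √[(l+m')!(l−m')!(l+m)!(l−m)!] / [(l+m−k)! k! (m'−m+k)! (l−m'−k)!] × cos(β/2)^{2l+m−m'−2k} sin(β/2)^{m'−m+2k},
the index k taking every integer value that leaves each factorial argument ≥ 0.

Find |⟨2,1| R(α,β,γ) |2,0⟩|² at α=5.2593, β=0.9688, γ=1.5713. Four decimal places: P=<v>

P=0.3268

First d^2_{1,0}(β=0.9688), then the phase factors e^{-i(1)α} and e^{-i(0)γ}:
With c≡cos(β/2)=0.884955 and s≡sin(β/2)=0.465677, N=[6·1·2·2]^{1/2}=4.898979
k: max(0,(0)−(1))=0 … min(2+(0),2−(1))=1
  k=0: (−1)^1·4.8990/(2)·0.8850^3·0.4657^1 = -0.790540
  k=1: (−1)^2·4.8990/(2)·0.8850^1·0.4657^3 = +0.218903
d^2_{1,0}(0.9688) = -0.790540 +0.218903 = -0.571636
|D^2_{1,0}|² = |d^2_{1,0}(β)|² = (-0.571636)² = 0.326768 (the z-rotation phases have unit modulus)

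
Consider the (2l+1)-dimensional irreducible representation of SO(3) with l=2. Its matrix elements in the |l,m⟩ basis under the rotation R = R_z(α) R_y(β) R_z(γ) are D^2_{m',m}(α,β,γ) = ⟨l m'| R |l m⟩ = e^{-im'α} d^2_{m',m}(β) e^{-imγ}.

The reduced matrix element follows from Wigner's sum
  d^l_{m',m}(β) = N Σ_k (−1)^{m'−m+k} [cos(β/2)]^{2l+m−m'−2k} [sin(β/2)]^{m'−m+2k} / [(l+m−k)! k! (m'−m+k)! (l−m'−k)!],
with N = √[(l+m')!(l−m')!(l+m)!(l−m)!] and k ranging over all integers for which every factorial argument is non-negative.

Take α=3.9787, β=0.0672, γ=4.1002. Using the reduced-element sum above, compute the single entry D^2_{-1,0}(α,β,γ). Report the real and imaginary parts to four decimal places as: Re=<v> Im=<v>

Re=-0.0549 Im=-0.0609

Split into d^2_{-1,0}(β=0.0672) × two z-phases.
c=cos(0.0672/2)=0.999436, s=sin(0.0672/2)=0.033594; N=√[1·6·2·2]=4.898979
k∈{1,2} keeps every argument non-negative
  k=1: (−1)^0·4.8990/(2)·0.9994^3·0.0336^1 = +0.082148
  k=2: (−1)^1·4.8990/(2)·0.9994^1·0.0336^3 = -0.000093
d^2_{-1,0}(0.0672) = +0.082148 -0.000093 = +0.082055
Attach z-rotation phases: D = e^{-i(-1)(3.9787)}·(+0.082055)·e^{-i(0)(4.1002)} = -0.054945-0.060943i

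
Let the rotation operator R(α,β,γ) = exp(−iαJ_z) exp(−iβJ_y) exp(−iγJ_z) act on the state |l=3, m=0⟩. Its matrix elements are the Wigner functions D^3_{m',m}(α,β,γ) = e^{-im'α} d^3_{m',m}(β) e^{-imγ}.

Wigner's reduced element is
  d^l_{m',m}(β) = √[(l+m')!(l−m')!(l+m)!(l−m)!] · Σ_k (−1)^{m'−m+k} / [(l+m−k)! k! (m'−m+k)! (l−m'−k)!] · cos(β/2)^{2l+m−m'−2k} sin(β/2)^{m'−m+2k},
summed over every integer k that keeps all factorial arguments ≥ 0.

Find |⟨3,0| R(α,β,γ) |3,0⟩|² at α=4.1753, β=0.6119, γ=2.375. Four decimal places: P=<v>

P=0.0205

Split into d^3_{0,0}(β=0.6119) × two z-phases.
c=cos(0.6119/2)=0.953561, s=sin(0.6119/2)=0.301199; N=√[6·6·6·6]=36.000000
Admissible k: 0..3 (factorial args all ≥0)
  k=0: (−1)^0·36.0000/(36)·0.9536^6·0.3012^0 = +0.751781
  k=1: (−1)^1·36.0000/(4)·0.9536^4·0.3012^2 = -0.675063
  k=2: (−1)^2·36.0000/(4)·0.9536^2·0.3012^4 = +0.067353
  k=3: (−1)^3·36.0000/(36)·0.9536^0·0.3012^6 = -0.000747
d^3_{0,0}(0.6119) = +0.751781 -0.675063 +0.067353 -0.000747 = +0.143324
|D^3_{0,0}|² = |d^3_{0,0}(β)|² = (+0.143324)² = 0.020542 (the z-rotation phases have unit modulus)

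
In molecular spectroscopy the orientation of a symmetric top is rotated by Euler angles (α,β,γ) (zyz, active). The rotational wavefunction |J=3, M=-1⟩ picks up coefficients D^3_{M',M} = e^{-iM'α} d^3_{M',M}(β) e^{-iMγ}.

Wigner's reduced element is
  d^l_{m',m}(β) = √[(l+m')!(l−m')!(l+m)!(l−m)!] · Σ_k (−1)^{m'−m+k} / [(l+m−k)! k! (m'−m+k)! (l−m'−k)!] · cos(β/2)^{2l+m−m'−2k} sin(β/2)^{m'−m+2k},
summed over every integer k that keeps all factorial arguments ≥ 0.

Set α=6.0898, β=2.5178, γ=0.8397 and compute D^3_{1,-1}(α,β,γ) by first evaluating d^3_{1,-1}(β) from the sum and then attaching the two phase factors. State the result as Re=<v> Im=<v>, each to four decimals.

Split into d^3_{1,-1}(β=2.5178) × two z-phases.
c=cos(2.5178/2)=0.306864, s=sin(2.5178/2)=0.951753; N=√[24·2·2·24]=48.000000
k: max(0,(-1)−(1))=0 … min(3+(-1),3−(1))=2
  k=0: (−1)^2·48.0000/(8)·0.3069^4·0.9518^2 = +0.048193
  k=1: (−1)^3·48.0000/(6)·0.3069^2·0.9518^4 = -0.618130
  k=2: (−1)^4·48.0000/(48)·0.3069^0·0.9518^6 = +0.743270
d^3_{1,-1}(2.5178) = +0.048193 -0.618130 +0.743270 = +0.173333
D = (+0.981359+0.192182i)·(+0.173333)·(+0.667686+0.744443i) = +0.088776+0.148873i

Re=0.0888 Im=0.1489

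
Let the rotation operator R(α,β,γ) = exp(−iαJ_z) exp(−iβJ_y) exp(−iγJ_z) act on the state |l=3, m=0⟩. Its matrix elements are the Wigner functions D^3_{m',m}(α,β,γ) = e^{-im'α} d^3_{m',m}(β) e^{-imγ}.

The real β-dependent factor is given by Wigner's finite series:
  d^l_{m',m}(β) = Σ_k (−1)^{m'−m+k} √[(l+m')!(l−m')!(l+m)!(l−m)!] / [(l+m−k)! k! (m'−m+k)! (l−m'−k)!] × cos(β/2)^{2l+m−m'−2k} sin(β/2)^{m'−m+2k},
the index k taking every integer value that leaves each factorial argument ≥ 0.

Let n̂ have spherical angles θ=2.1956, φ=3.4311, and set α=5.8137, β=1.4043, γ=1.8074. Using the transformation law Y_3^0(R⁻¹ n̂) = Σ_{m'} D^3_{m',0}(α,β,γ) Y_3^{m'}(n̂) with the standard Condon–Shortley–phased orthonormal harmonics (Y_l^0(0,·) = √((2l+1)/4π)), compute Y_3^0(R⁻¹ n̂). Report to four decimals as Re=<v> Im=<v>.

Need the full column D^3_{m',0} for m'=−3..3 at α=5.8137, β=1.4043, γ=1.8074.
cos(β/2)=0.763455, sin(β/2)=0.645861
d^3_{-3,0}: single k=3 term ⇒ +0.536145;  D = +0.086656-0.529096i
d^3_{-2,0}: k∈[2..3] ⇒ +0.776198 -0.555499 = +0.220700;  D = +0.130349-0.178094i
d^3_{-1,0}: k∈[1..3] ⇒ +0.580293 -1.245889 +0.297213 = -0.368382;  D = -0.328523+0.166666i
d^3_{0,0}: k∈[0..3] ⇒ +0.198017 -1.275424 +0.912778 -0.072583 = -0.237213;  D = -0.237213+0.000000i
d^3_{1,0}: k∈[0..2] ⇒ -0.580293 +1.245889 -0.297213 = +0.368382;  D = +0.328523+0.166666i
d^3_{2,0}: k∈[0..1] ⇒ +0.776198 -0.555499 = +0.220700;  D = +0.130349+0.178094i
d^3_{3,0}: single k=0 term ⇒ -0.536145;  D = -0.086656-0.529096i
Y_3^{m'}(θ=2.1956,φ=3.4311) and Σ D·Y over m':
  (+0.0867-0.5291i)·(-0.1438+0.1699i)  (+0.1303-0.1781i)·(-0.3292+0.2152i)  (-0.3285+0.1667i)·(-0.1786+0.0532i)  (-0.2372+0.0000i)·(+0.2814+0.0000i)  (+0.3285+0.1667i)·(+0.1786+0.0532i)  (+0.1303+0.1781i)·(-0.3292-0.2152i)  (-0.0867-0.5291i)·(+0.1438+0.1699i)
Y_3^0(R⁻¹ n̂) = +0.178577-0.000000i

Re=0.1786 Im=0.0000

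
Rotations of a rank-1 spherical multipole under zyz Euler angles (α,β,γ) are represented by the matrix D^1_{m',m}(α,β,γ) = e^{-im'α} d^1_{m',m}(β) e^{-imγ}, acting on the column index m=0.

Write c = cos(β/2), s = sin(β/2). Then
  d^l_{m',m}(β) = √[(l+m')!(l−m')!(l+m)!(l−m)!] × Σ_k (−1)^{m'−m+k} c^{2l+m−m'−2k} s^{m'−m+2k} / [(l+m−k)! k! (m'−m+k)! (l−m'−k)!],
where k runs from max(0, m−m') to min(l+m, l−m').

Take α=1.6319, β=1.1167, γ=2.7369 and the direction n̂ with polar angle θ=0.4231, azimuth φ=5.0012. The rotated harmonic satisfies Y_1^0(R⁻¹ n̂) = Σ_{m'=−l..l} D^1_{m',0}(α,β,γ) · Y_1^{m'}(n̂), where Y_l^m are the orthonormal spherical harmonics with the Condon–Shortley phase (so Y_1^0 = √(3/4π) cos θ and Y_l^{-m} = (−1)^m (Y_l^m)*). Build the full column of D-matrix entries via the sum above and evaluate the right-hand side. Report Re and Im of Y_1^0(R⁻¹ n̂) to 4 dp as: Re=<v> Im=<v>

Need the full column D^1_{m',0} for m'=−1..1 at α=1.6319, β=1.1167, γ=2.7369.
cos(β/2)=0.848130, sin(β/2)=0.529788
d^1_{-1,0}: single k=1 term ⇒ +0.635447;  D = -0.038804+0.634261i
d^1_{0,0}: k∈[0..1] ⇒ +0.719325 -0.280675 = +0.438650;  D = +0.438650+0.000000i
d^1_{1,0}: single k=0 term ⇒ -0.635447;  D = +0.038804+0.634261i
Y_1^{m'}(θ=0.4231,φ=5.0012) and Σ D·Y over m':
  (-0.0388+0.6343i)·(+0.0404+0.1360i)  (+0.4387+0.0000i)·(+0.4455+0.0000i)  (+0.0388+0.6343i)·(-0.0404+0.1360i)
Y_1^0(R⁻¹ n̂) = +0.019796+0.000000i

Re=0.0198 Im=0.0000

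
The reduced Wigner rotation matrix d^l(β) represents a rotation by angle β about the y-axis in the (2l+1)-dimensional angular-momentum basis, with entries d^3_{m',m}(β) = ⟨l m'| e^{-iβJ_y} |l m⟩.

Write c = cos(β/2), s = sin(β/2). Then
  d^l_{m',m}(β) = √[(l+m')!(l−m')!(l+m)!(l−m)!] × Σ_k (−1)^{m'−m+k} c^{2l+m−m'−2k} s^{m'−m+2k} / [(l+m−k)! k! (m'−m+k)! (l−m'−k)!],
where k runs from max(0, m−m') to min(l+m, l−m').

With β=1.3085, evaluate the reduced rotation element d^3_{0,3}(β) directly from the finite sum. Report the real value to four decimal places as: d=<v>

d=0.5036

d^3_{0,3}(β=1.3085) via Wigner's sum:
With c≡cos(β/2)=0.793505 and s≡sin(β/2)=0.608564, N=[6·6·720·1]^{1/2}=160.996894
k: max(0,(3)−(0))=3 … min(3+(3),3−(0))=3
  k=3: (−1)^0·160.9969/(36)·0.7935^3·0.6086^3 = +0.503596
d^3_{0,3}(1.3085) = +0.503596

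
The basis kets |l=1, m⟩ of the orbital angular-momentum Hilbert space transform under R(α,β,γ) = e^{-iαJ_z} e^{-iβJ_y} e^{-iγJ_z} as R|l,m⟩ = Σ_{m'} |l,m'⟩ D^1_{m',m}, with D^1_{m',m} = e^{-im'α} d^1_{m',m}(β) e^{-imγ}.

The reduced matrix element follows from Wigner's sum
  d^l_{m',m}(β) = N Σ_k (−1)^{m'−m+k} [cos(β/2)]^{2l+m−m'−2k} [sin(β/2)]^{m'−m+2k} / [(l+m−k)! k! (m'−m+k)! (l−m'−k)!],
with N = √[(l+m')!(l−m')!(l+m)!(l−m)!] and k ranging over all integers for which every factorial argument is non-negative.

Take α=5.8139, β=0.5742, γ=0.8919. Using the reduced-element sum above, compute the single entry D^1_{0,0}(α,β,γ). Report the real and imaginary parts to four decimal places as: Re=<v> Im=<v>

Re=0.8396 Im=0.0000

First d^1_{0,0}(β=0.5742), then the phase factors e^{-i(0)α} and e^{-i(0)γ}:
With c≡cos(β/2)=0.959069 and s≡sin(β/2)=0.283172, N=[1·1·1·1]^{1/2}=1.000000
k: max(0,(0)−(0))=0 … min(1+(0),1−(0))=1
  k=0: (−1)^0·1.0000/(1)·0.9591^2·0.2832^0 = +0.919814
  k=1: (−1)^1·1.0000/(1)·0.9591^0·0.2832^2 = -0.080186
d^1_{0,0}(0.5742) = +0.919814 -0.080186 = +0.839627
D = (+1.000000+0.000000i)·(+0.839627)·(+1.000000+0.000000i) = +0.839627+0.000000i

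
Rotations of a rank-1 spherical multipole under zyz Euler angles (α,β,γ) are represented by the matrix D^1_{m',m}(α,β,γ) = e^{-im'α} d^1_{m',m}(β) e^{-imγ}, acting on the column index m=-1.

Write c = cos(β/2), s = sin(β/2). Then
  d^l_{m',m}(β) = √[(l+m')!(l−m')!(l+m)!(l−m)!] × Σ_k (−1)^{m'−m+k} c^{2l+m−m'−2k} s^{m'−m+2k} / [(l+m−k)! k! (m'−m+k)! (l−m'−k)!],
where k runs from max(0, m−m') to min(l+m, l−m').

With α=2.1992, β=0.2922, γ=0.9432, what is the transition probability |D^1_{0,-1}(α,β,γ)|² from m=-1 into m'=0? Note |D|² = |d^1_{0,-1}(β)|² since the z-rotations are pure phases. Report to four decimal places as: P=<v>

P=0.0415

First d^1_{0,-1}(β=0.2922), then the phase factors e^{-i(0)α} and e^{-i(-1)γ}:
With c≡cos(β/2)=0.989346 and s≡sin(β/2)=0.145581, N=[1·1·1·2]^{1/2}=1.414214
k∈{0} keeps every argument non-negative
  k=0: (−1)^1·1.4142/(1)·0.9893^1·0.1456^1 = -0.203689
d^1_{0,-1}(0.2922) = -0.203689
|D^1_{0,-1}|² = |d^1_{0,-1}(β)|² = (-0.203689)² = 0.041489 (the z-rotation phases have unit modulus)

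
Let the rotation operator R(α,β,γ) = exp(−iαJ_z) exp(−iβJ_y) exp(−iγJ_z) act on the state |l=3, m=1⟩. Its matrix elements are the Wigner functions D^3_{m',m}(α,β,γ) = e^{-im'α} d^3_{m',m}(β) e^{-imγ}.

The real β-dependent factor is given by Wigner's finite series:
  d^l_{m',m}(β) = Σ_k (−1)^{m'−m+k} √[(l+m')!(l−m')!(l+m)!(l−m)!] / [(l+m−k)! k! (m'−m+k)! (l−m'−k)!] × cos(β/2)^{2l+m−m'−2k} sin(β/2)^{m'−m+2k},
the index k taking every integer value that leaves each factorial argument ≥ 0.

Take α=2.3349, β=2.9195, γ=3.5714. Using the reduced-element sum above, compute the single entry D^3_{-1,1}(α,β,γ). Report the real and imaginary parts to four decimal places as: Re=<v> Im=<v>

Re=0.2850 Im=-0.8206

D^3_{-1,1}(2.3349,2.9195,3.5714) = e^{-i·-1·2.3349}·d^3_{-1,1}(2.9195)·e^{-i·1·3.5714}. Compute d first:
With c≡cos(β/2)=0.110818 and s≡sin(β/2)=0.993841, N=[2·24·24·2]^{1/2}=48.000000
k: max(0,(1)−(-1))=2 … min(3+(1),3−(-1))=4
  k=2: (−1)^0·48.0000/(8)·0.1108^4·0.9938^2 = +0.000894
  k=3: (−1)^1·48.0000/(6)·0.1108^2·0.9938^4 = -0.095847
  k=4: (−1)^2·48.0000/(48)·0.1108^0·0.9938^6 = +0.963609
d^3_{-1,1}(2.9195) = +0.000894 -0.095847 +0.963609 = +0.868655
Phases: e^{-i·(-1)·2.3349}=-0.691890+0.722003i, e^{-i·(1)·3.5714}=-0.909046+0.416696i ⇒ D=+0.285010-0.820568i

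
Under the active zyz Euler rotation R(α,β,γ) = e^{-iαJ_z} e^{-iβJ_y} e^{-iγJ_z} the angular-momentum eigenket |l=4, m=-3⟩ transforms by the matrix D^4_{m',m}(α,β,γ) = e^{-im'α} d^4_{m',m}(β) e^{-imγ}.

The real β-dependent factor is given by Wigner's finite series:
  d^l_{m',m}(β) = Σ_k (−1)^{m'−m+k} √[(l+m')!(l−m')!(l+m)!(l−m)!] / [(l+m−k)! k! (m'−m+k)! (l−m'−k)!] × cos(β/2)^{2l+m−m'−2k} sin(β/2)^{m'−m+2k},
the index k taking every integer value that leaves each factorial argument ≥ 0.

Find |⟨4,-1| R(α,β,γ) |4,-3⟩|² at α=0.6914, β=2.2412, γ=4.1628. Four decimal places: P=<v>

Split into d^4_{-1,-3}(β=2.2412) × two z-phases.
With c≡cos(β/2)=0.435142 and s≡sin(β/2)=0.900362, N=[6·120·1·5040]^{1/2}=1904.940944
k∈{0,1} keeps every argument non-negative
  k=0: (−1)^2·1904.9409/(240)·0.4351^6·0.9004^2 = +0.043681
  k=1: (−1)^3·1904.9409/(144)·0.4351^4·0.9004^4 = -0.311682
d^4_{-1,-3}(2.2412) = +0.043681 -0.311682 = -0.268001
|D^4_{-1,-3}|² = |d^4_{-1,-3}(β)|² = (-0.268001)² = 0.071825 (the z-rotation phases have unit modulus)

P=0.0718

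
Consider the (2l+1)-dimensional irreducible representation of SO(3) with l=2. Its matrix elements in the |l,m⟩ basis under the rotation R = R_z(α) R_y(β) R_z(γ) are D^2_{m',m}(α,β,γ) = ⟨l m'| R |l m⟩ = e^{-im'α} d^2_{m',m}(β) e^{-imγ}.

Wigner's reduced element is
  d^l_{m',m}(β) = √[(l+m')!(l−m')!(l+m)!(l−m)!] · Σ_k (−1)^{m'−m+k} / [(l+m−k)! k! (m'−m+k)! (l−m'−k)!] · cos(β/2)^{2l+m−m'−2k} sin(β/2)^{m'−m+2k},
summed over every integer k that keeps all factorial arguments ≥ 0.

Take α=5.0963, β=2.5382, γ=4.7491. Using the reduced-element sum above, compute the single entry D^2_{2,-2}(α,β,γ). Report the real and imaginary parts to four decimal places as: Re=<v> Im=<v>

First d^2_{2,-2}(β=2.5382), then the phase factors e^{-i(2)α} and e^{-i(-2)γ}:
Half-angle: c=0.297140, s=0.954834. N=√(24·1·1·24)=24.000000
Admissible k: 0..0 (factorial args all ≥0)
  k=0: (−1)^4·24.0000/(24)·0.2971^0·0.9548^4 = +0.831211
d^2_{2,-2}(2.5382) = +0.831211
Phases: e^{-i·(2)·5.0963}=-0.719425+0.694570i, e^{-i·(-2)·4.7491}=-0.997306-0.073356i ⇒ D=+0.638734-0.531912i

Re=0.6387 Im=-0.5319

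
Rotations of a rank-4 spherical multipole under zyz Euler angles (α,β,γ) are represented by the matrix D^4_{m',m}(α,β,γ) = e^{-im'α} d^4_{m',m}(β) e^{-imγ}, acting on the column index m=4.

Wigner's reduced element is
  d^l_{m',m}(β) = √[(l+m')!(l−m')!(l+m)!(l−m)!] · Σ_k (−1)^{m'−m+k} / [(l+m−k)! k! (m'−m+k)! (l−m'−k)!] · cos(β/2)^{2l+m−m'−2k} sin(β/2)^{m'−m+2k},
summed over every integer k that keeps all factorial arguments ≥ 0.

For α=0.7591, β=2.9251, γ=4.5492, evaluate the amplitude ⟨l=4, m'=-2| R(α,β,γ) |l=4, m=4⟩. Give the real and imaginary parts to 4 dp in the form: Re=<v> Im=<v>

Re=-0.0337 Im=0.0492

D^4_{-2,4}(0.7591,2.9251,4.5492) = e^{-i·-2·0.7591}·d^4_{-2,4}(2.9251)·e^{-i·4·4.5492}. Compute d first:
With c≡cos(β/2)=0.108035 and s≡sin(β/2)=0.994147, N=[2·720·40320·1]^{1/2}=7619.763776
Admissible k: 6..6 (factorial args all ≥0)
  k=6: (−1)^0·7619.7638/(1440)·0.1080^2·0.9941^6 = +0.059623
d^4_{-2,4}(2.9251) = +0.059623
Phases: e^{-i·(-2)·0.7591}=+0.052572+0.998617i, e^{-i·(4)·4.5492}=+0.794413+0.607378i ⇒ D=-0.033673+0.049203i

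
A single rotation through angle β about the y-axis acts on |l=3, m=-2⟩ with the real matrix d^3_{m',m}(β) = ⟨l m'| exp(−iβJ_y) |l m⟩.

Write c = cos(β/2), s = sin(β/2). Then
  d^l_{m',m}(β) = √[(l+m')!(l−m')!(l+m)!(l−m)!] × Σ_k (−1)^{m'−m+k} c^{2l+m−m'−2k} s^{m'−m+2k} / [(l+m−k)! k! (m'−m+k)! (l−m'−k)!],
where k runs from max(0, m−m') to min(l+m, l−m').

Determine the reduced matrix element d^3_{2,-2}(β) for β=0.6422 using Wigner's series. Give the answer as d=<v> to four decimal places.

d^3_{2,-2}(β=0.6422) via Wigner's sum:
Half-angle: c=0.948889, s=0.315611. N=√(120·1·1·120)=120.000000
k: max(0,(-2)−(2))=0 … min(3+(-2),3−(2))=1
  k=0: (−1)^4·120.0000/(24)·0.9489^2·0.3156^4 = +0.044669
  k=1: (−1)^5·120.0000/(120)·0.9489^0·0.3156^6 = -0.000988
d^3_{2,-2}(0.6422) = +0.044669 -0.000988 = +0.043681

d=0.0437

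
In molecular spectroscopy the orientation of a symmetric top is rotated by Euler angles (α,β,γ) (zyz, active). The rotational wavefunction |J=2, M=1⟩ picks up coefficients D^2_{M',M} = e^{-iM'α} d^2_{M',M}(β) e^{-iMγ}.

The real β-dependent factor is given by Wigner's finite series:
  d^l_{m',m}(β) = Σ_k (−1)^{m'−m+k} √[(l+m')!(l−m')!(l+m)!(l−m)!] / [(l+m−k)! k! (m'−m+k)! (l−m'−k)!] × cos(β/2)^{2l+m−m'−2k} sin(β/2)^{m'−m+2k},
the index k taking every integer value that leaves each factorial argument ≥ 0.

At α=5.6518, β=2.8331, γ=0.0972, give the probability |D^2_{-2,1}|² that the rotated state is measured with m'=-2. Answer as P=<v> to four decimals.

P=0.0879

D^2_{-2,1}(5.6518,2.8331,0.0972) = e^{-i·-2·5.6518}·d^2_{-2,1}(2.8331)·e^{-i·1·0.0972}. Compute d first:
With c≡cos(β/2)=0.153635 and s≡sin(β/2)=0.988128, N=[1·24·6·1]^{1/2}=12.000000
k: max(0,(1)−(-2))=3 … min(2+(1),2−(-2))=3
  k=3: (−1)^0·12.0000/(6)·0.1536^1·0.9881^3 = +0.296456
d^2_{-2,1}(2.8331) = +0.296456
|D^2_{-2,1}|² = |d^2_{-2,1}(β)|² = (+0.296456)² = 0.087886 (the z-rotation phases have unit modulus)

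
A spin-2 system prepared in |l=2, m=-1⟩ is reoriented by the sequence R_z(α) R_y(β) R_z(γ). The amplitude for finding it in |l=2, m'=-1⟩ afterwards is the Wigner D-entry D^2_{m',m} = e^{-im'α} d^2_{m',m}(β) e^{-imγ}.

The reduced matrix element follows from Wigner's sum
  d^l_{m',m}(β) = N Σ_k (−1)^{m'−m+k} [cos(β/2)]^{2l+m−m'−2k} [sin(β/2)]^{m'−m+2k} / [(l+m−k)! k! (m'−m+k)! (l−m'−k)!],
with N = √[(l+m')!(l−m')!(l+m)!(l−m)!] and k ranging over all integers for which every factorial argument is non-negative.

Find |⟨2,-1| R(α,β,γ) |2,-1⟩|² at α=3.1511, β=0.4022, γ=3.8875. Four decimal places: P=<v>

First d^2_{-1,-1}(β=0.4022), then the phase factors e^{-i(-1)α} and e^{-i(-1)γ}:
With c≡cos(β/2)=0.979847 and s≡sin(β/2)=0.199747, N=[1·6·1·6]^{1/2}=6.000000
Admissible k: 0..1 (factorial args all ≥0)
  k=0: (−1)^0·6.0000/(6)·0.9798^4·0.1997^0 = +0.921794
  k=1: (−1)^1·6.0000/(2)·0.9798^2·0.1997^2 = -0.114921
d^2_{-1,-1}(0.4022) = +0.921794 -0.114921 = +0.806873
|D^2_{-1,-1}|² = |d^2_{-1,-1}(β)|² = (+0.806873)² = 0.651044 (the z-rotation phases have unit modulus)

P=0.6510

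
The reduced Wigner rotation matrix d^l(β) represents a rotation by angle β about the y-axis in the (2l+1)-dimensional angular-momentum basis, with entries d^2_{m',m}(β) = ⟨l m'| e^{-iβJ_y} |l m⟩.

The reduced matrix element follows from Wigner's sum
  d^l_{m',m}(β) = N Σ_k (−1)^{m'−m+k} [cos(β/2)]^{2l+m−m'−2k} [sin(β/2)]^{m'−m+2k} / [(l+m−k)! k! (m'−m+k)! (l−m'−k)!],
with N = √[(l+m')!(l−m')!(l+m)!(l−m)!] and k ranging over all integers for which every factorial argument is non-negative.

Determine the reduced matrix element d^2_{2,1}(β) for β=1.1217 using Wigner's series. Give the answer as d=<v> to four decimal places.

d=-0.6460

d^2_{2,1}(β=1.1217) via Wigner's sum:
Half-angle: c=0.846803, s=0.531906. N=√(24·1·6·1)=12.000000
k∈{0} keeps every argument non-negative
  k=0: (−1)^1·12.0000/(6)·0.8468^3·0.5319^1 = -0.645970
d^2_{2,1}(1.1217) = -0.645970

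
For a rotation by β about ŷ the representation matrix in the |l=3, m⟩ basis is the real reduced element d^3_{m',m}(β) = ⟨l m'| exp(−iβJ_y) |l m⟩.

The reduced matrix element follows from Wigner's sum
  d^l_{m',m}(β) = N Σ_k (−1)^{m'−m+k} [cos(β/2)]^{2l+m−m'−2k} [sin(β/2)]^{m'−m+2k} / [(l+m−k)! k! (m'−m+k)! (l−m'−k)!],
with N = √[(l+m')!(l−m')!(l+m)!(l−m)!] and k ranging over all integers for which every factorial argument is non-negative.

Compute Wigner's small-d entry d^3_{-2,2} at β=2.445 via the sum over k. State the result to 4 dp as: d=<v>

d=-0.2350

d^3_{-2,2}(β=2.445) via Wigner's sum:
c=cos(2.445/2)=0.341297, s=sin(2.445/2)=0.939956; N=√[1·120·120·1]=120.000000
k: max(0,(2)−(-2))=4 … min(3+(2),3−(-2))=5
  k=4: (−1)^0·120.0000/(24)·0.3413^2·0.9400^4 = +0.454636
  k=5: (−1)^1·120.0000/(120)·0.3413^0·0.9400^6 = -0.689674
d^3_{-2,2}(2.445) = +0.454636 -0.689674 = -0.235038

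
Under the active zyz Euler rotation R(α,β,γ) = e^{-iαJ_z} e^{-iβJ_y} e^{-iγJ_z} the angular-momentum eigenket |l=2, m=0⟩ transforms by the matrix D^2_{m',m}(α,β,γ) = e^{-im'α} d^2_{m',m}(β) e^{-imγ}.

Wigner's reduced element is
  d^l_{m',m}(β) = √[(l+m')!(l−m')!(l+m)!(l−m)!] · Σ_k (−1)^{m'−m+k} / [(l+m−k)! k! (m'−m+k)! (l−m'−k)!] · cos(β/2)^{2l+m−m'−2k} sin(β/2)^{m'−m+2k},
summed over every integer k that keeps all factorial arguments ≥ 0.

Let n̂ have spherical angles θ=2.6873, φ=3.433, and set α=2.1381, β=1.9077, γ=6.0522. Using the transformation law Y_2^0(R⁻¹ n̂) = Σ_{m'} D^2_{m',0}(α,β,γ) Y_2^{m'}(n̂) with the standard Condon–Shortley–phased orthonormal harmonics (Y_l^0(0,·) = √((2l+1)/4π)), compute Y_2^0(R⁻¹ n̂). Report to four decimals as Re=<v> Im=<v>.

Need the full column D^2_{m',0} for m'=−2..2 at α=2.1381, β=1.9077, γ=6.0522.
cos(β/2)=0.578547, sin(β/2)=0.815649
d^2_{-2,0}: single k=2 term ⇒ +0.545456;  D = -0.230449-0.494384i
d^2_{-1,0}: k∈[1..2] ⇒ +0.386897 -0.768996 = -0.382099;  D = +0.205325-0.322245i
d^2_{0,0}: k∈[0..2] ⇒ +0.112035 -0.890726 +0.442602 = -0.336089;  D = -0.336089+0.000000i
d^2_{1,0}: k∈[0..1] ⇒ -0.386897 +0.768996 = +0.382099;  D = -0.205325-0.322245i
d^2_{2,0}: single k=0 term ⇒ +0.545456;  D = -0.230449+0.494384i
Y_2^{m'}(θ=2.6873,φ=3.433) and Σ D·Y over m':
  (-0.2304-0.4944i)·(+0.0621-0.0409i)  (+0.2053-0.3222i)·(+0.2918-0.0875i)  (-0.3361+0.0000i)·(+0.4486+0.0000i)  (-0.2053-0.3222i)·(-0.2918-0.0875i)  (-0.2304+0.4944i)·(+0.0621+0.0409i)
Y_2^0(R⁻¹ n̂) = -0.156450+0.000000i

Re=-0.1564 Im=0.0000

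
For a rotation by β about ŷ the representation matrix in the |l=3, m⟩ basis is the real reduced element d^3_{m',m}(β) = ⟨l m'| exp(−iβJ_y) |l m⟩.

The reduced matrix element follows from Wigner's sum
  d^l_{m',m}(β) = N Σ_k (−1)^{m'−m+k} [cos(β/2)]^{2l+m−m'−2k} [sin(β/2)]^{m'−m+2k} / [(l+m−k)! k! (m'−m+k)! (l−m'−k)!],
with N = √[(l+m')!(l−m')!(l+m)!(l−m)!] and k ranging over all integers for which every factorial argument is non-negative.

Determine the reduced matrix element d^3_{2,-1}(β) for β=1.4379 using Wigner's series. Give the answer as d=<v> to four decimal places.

d=-0.4750

d^3_{2,-1}(β=1.4379) via Wigner's sum:
c=cos(1.4379/2)=0.752498, s=sin(1.4379/2)=0.658595; N=√[120·1·2·24]=75.894664
The bounds max(0,m−m')=0 and min(l+m,l−m')=1 give 2 terms
  k=0: (−1)^3·75.8947/(12)·0.7525^3·0.6586^3 = -0.769840
  k=1: (−1)^4·75.8947/(24)·0.7525^1·0.6586^5 = +0.294847
d^3_{2,-1}(1.4379) = -0.769840 +0.294847 = -0.474993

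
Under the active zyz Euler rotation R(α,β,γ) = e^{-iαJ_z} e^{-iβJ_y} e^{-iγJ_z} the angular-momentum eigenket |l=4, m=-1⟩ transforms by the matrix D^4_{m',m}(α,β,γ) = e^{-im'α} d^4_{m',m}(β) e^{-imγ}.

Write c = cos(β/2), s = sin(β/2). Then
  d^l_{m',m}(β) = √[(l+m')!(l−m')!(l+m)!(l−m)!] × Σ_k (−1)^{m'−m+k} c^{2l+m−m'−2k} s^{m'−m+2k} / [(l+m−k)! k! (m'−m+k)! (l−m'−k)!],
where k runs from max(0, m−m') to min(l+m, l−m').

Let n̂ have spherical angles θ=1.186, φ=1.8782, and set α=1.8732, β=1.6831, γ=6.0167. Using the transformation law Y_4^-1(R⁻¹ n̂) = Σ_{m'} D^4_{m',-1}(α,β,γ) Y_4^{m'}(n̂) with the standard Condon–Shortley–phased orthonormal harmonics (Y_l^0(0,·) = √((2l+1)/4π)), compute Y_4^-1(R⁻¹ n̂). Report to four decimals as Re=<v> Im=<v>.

Need the full column D^4_{m',-1} for m'=−4..4 at α=1.8732, β=1.6831, γ=6.0167.
cos(β/2)=0.666308, sin(β/2)=0.745677
d^4_{-4,-1}: single k=3 term ⇒ +0.407493;  D = +0.239304+0.329825i
d^4_{-3,-1}: k∈[2..3] ⇒ +0.386208 -0.806160 = -0.419952;  D = -0.251038+0.336660i
d^4_{-2,-1}: k∈[1..3] ⇒ +0.184464 -1.155135 +0.964479 = -0.006192;  D = +0.005841+0.002055i
d^4_{-1,-1}: k∈[0..3] ⇒ +0.038851 -0.729864 +1.828199 -0.763227 = +0.373959;  D = -0.013429+0.373717i
d^4_{0,-1}: k∈[0..3] ⇒ -0.194442 +1.461143 -1.829971 +0.381983 = -0.181286;  D = -0.174887+0.047740i
d^4_{1,-1}: k∈[0..3] ⇒ +0.486576 -1.828199 +1.144840 -0.095588 = -0.292371;  D = +0.157499+0.246323i
d^4_{2,-1}: k∈[0..2] ⇒ -0.770090 +1.446719 -0.362381 = +0.314248;  D = -0.202325+0.240450i
d^4_{3,-1}: k∈[0..1] ⇒ +0.806160 -0.605792 = +0.200367;  D = +0.184776+0.077491i
d^4_{4,-1}: single k=0 term ⇒ -0.510354;  D = -0.048256+0.508068i
Y_4^{m'}(θ=1.186,φ=1.8782) and Σ D·Y over m':
  (+0.2393+0.3298i)·(+0.1093-0.3078i)  (-0.2510+0.3367i)·(+0.2982+0.2260i)  (+0.0058+0.0021i)·(+0.0032-0.0023i)  (-0.0134+0.3737i)·(+0.1003+0.3159i)  (-0.1749+0.0477i)·(-0.0563+0.0000i)  (+0.1575+0.2463i)·(-0.1003+0.3159i)  (-0.2023+0.2405i)·(+0.0032+0.0023i)  (+0.1848+0.0775i)·(-0.2982+0.2260i)  (-0.0483+0.5081i)·(+0.1093+0.3078i)
Y_4^-1(R⁻¹ n̂) = -0.461860+0.121267i

Re=-0.4619 Im=0.1213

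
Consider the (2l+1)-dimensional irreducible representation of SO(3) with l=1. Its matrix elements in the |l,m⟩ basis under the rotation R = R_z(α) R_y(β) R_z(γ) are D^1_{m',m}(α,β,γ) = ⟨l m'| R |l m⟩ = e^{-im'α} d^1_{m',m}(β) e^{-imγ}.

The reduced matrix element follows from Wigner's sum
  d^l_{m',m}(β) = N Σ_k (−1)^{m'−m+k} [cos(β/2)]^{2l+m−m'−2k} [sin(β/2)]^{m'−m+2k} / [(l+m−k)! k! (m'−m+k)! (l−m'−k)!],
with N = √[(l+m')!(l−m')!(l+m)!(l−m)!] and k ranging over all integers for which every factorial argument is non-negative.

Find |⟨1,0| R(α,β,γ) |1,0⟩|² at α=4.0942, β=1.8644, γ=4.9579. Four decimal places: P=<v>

P=0.0838

First d^1_{0,0}(β=1.8644), then the phase factors e^{-i(0)α} and e^{-i(0)γ}:
With c≡cos(β/2)=0.596069 and s≡sin(β/2)=0.802933, N=[1·1·1·1]^{1/2}=1.000000
k: max(0,(0)−(0))=0 … min(1+(0),1−(0))=1
  k=0: (−1)^0·1.0000/(1)·0.5961^2·0.8029^0 = +0.355298
  k=1: (−1)^1·1.0000/(1)·0.5961^0·0.8029^2 = -0.644702
d^1_{0,0}(1.8644) = +0.355298 -0.644702 = -0.289404
|D^1_{0,0}|² = |d^1_{0,0}(β)|² = (-0.289404)² = 0.083754 (the z-rotation phases have unit modulus)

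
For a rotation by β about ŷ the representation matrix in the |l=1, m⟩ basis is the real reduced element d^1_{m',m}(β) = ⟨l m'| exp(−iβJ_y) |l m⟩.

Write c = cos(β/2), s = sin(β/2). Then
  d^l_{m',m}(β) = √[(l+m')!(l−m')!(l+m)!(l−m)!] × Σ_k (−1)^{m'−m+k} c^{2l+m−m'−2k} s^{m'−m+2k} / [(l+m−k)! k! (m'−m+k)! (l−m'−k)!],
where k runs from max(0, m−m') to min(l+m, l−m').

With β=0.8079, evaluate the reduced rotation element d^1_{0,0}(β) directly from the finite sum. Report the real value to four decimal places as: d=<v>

d=0.6910

d^1_{0,0}(β=0.8079) via Wigner's sum:
c=cos(0.8079/2)=0.919516, s=sin(0.8079/2)=0.393053; N=√[1·1·1·1]=1.000000
The bounds max(0,m−m')=0 and min(l+m,l−m')=1 give 2 terms
  k=0: (−1)^0·1.0000/(1)·0.9195^2·0.3931^0 = +0.845509
  k=1: (−1)^1·1.0000/(1)·0.9195^0·0.3931^2 = -0.154491
d^1_{0,0}(0.8079) = +0.845509 -0.154491 = +0.691018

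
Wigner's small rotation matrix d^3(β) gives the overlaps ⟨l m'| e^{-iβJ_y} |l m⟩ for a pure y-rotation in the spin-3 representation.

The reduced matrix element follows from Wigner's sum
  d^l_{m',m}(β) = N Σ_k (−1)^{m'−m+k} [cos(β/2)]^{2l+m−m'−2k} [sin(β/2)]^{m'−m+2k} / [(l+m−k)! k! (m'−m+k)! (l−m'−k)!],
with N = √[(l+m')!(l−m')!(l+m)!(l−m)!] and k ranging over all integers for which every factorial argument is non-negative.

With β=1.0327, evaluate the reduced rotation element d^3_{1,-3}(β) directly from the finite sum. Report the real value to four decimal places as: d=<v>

d^3_{1,-3}(β=1.0327) via Wigner's sum:
Half-angle: c=0.869627, s=0.493709. N=√(24·2·1·720)=185.903201
k∈{0} keeps every argument non-negative
  k=0: (−1)^4·185.9032/(48)·0.8696^2·0.4937^4 = +0.174019
d^3_{1,-3}(1.0327) = +0.174019

d=0.1740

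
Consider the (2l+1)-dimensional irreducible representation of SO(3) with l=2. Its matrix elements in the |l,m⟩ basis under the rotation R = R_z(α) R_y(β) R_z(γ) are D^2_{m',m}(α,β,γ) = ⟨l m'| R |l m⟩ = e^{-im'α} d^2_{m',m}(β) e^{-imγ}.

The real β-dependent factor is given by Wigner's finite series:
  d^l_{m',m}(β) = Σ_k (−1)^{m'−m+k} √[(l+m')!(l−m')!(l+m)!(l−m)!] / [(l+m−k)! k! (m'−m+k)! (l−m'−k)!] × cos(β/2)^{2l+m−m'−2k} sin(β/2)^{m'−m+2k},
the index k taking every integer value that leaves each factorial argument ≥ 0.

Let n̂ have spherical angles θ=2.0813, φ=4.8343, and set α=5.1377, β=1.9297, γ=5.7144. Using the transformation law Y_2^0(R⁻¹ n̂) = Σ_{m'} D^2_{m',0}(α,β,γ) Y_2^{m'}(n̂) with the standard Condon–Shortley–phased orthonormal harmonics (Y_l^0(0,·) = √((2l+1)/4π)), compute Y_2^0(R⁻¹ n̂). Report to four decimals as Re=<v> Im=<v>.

Need the full column D^2_{m',0} for m'=−2..2 at α=5.1377, β=1.9297, γ=5.7144.
cos(β/2)=0.569540, sin(β/2)=0.821963
d^2_{-2,0}: single k=2 term ⇒ +0.536821;  D = -0.354042-0.403523i
d^2_{-1,0}: k∈[1..2] ⇒ +0.371964 -0.774743 = -0.402779;  D = -0.166188+0.366895i
d^2_{0,0}: k∈[0..2] ⇒ +0.105220 -0.876625 +0.456468 = -0.314937;  D = -0.314937+0.000000i
d^2_{1,0}: k∈[0..1] ⇒ -0.371964 +0.774743 = +0.402779;  D = +0.166188+0.366895i
d^2_{2,0}: single k=0 term ⇒ +0.536821;  D = -0.354042+0.403523i
Y_2^{m'}(θ=2.0813,φ=4.8343) and Σ D·Y over m':
  (-0.3540-0.4035i)·(-0.2854+0.0710i)  (-0.1662+0.3669i)·(-0.0401-0.3269i)  (-0.3149+0.0000i)·(-0.0895+0.0000i)  (+0.1662+0.3669i)·(+0.0401-0.3269i)  (-0.3540+0.4035i)·(-0.2854-0.0710i)
Y_2^0(R⁻¹ n̂) = +0.540725-0.000000i

Re=0.5407 Im=0.0000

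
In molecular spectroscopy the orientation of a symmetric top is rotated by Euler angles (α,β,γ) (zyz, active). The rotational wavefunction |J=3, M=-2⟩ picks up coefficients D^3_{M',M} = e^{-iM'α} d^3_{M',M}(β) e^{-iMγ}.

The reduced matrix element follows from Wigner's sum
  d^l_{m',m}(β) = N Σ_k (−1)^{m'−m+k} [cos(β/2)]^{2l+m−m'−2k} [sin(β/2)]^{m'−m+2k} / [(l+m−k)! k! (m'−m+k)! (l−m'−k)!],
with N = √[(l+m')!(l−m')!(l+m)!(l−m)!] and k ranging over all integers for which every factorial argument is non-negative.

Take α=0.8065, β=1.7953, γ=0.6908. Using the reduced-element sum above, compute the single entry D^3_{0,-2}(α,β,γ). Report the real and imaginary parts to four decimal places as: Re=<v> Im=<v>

Split into d^3_{0,-2}(β=1.7953) × two z-phases.
Half-angle: c=0.623449, s=0.781864. N=√(6·6·1·120)=65.726707
Admissible k: 0..1 (factorial args all ≥0)
  k=0: (−1)^2·65.7267/(12)·0.6234^4·0.7819^2 = +0.505856
  k=1: (−1)^3·65.7267/(12)·0.6234^2·0.7819^4 = -0.795586
d^3_{0,-2}(1.7953) = +0.505856 -0.795586 = -0.289730
D = (+1.000000+0.000000i)·(-0.289730)·(+0.188070+0.982156i) = -0.054489-0.284560i

Re=-0.0545 Im=-0.2846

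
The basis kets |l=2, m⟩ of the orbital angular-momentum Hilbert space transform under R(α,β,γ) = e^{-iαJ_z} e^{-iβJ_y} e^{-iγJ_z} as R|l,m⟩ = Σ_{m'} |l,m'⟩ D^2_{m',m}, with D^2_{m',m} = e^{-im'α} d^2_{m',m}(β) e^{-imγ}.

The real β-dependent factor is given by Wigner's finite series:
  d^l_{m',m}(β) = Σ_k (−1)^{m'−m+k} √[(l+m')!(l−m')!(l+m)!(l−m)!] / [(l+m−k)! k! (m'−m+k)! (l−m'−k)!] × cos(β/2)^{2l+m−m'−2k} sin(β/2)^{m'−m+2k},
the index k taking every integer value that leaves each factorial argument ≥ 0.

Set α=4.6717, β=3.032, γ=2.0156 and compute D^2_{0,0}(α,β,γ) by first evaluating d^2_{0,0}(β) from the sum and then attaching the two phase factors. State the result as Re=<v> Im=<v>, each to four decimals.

Re=0.9821 Im=0.0000

D^2_{0,0}(4.6717,3.032,2.0156) = e^{-i·0·4.6717}·d^2_{0,0}(3.032)·e^{-i·0·2.0156}. Compute d first:
c=cos(3.032/2)=0.054769, s=sin(3.032/2)=0.998499; N=√[2·2·2·2]=4.000000
The bounds max(0,m−m')=0 and min(l+m,l−m')=2 give 3 terms
  k=0: (−1)^0·4.0000/(4)·0.0548^4·0.9985^0 = +0.000009
  k=1: (−1)^1·4.0000/(1)·0.0548^2·0.9985^2 = -0.011963
  k=2: (−1)^2·4.0000/(4)·0.0548^0·0.9985^4 = +0.994010
d^2_{0,0}(3.032) = +0.000009 -0.011963 +0.994010 = +0.982056
Phases: e^{-i·(0)·4.6717}=+1.000000+0.000000i, e^{-i·(0)·2.0156}=+1.000000+0.000000i ⇒ D=+0.982056+0.000000i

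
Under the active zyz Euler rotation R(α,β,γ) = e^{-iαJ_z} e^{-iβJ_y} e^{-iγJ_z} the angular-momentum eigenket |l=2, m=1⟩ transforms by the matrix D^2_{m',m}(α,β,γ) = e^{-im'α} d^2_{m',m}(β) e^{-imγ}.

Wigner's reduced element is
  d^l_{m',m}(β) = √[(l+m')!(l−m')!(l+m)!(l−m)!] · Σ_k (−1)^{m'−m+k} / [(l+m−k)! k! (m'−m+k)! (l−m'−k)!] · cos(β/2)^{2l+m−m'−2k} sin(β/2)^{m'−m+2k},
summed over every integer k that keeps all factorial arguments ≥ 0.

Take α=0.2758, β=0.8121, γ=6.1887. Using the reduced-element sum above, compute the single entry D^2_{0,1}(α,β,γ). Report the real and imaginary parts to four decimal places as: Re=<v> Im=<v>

D^2_{0,1}(0.2758,0.8121,6.1887) = e^{-i·0·0.2758}·d^2_{0,1}(0.8121)·e^{-i·1·6.1887}. Compute d first:
Half-angle: c=0.918688, s=0.394984. N=√(2·2·6·1)=4.898979
Admissible k: 1..2 (factorial args all ≥0)
  k=1: (−1)^0·4.8990/(2)·0.9187^3·0.3950^1 = +0.750169
  k=2: (−1)^1·4.8990/(2)·0.9187^1·0.3950^3 = -0.138669
d^2_{0,1}(0.8121) = +0.750169 -0.138669 = +0.611499
Phases: e^{-i·(0)·0.2758}=+1.000000+0.000000i, e^{-i·(1)·6.1887}=+0.995540+0.094345i ⇒ D=+0.608772+0.057692i

Re=0.6088 Im=0.0577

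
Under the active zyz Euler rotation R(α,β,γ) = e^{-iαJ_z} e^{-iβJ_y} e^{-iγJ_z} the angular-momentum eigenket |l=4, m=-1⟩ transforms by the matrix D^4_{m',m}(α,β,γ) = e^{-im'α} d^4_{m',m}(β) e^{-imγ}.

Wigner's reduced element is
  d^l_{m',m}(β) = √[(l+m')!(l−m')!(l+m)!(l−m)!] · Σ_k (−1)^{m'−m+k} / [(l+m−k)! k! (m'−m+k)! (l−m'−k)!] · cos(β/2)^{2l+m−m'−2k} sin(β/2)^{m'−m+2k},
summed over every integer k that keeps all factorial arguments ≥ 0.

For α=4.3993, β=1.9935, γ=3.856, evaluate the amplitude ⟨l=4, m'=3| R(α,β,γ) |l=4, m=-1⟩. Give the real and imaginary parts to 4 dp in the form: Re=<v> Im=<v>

Re=0.2478 Im=0.0206

D^4_{3,-1}(4.3993,1.9935,3.856) = e^{-i·3·4.3993}·d^4_{3,-1}(1.9935)·e^{-i·-1·3.856}. Compute d first:
With c≡cos(β/2)=0.543034 and s≡sin(β/2)=0.839711, N=[5040·1·6·120]^{1/2}=1904.940944
k∈{0,1} keeps every argument non-negative
  k=0: (−1)^4·1904.9409/(144)·0.5430^4·0.8397^4 = +0.571935
  k=1: (−1)^5·1904.9409/(240)·0.5430^2·0.8397^6 = -0.820545
d^4_{3,-1}(1.9935) = +0.571935 -0.820545 = -0.248610
D = (+0.807126-0.590380i)·(-0.248610)·(-0.755482-0.655170i) = +0.247757+0.020581i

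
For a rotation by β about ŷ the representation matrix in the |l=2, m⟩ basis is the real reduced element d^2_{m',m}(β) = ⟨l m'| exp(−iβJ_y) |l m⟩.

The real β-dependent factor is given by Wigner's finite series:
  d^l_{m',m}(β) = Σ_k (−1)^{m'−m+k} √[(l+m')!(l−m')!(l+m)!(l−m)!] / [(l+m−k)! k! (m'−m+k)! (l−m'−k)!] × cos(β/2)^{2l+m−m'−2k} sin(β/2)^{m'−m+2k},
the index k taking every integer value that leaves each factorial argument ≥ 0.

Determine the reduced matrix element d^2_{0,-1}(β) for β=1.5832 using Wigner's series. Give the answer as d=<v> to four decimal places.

d^2_{0,-1}(β=1.5832) via Wigner's sum:
Half-angle: c=0.702708, s=0.711479. N=√(2·2·1·6)=4.898979
Admissible k: 0..1 (factorial args all ≥0)
  k=0: (−1)^1·4.8990/(2)·0.7027^3·0.7115^1 = -0.604730
  k=1: (−1)^2·4.8990/(2)·0.7027^1·0.7115^3 = +0.619920
d^2_{0,-1}(1.5832) = -0.604730 +0.619920 = +0.015190

d=0.0152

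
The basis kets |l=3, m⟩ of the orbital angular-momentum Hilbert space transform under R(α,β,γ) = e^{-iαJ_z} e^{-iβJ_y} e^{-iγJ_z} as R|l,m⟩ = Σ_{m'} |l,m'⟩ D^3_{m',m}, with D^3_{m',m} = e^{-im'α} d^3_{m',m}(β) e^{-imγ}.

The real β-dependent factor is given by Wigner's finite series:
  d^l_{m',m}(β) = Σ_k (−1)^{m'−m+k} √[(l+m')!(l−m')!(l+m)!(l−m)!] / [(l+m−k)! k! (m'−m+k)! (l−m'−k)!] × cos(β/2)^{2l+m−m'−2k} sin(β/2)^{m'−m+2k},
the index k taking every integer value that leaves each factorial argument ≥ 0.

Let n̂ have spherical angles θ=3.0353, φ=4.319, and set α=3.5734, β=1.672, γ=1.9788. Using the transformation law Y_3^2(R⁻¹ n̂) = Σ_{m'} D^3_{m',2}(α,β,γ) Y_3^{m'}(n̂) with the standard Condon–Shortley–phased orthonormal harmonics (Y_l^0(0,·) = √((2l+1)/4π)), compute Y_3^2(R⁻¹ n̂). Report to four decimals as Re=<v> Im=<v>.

Need the full column D^3_{m',2} for m'=−3..3 at α=3.5734, β=1.672, γ=1.9788.
cos(β/2)=0.670436, sin(β/2)=0.741967
d^3_{-3,2}: single k=5 term ⇒ +0.369281;  D = +0.327650+0.170334i
d^3_{-2,2}: k∈[4..5] ⇒ +0.681120 -0.166843 = +0.514277;  D = -0.513694-0.024474i
d^3_{-1,2}: k∈[3..4] ⇒ +0.778496 -0.476740 = +0.301756;  D = +0.279758-0.113104i
d^3_{0,2}: k∈[2..3] ⇒ +0.609200 -0.746130 = -0.136930;  D = +0.093816-0.099742i
d^3_{1,2}: k∈[1..2] ⇒ +0.317813 -0.778496 = -0.460683;  D = -0.146219+0.436863i
d^3_{2,2}: k∈[0..1] ⇒ +0.090812 -0.556121 = -0.465308;  D = -0.050538-0.462556i
d^3_{3,2}: single k=0 term ⇒ -0.246177;  D = +0.126702+0.211068i
Y_3^{m'}(θ=3.0353,φ=4.319) and Σ D·Y over m':
  (+0.3277+0.1703i)·(+0.0005-0.0002i)  (-0.5137-0.0245i)·(+0.0081+0.0081i)  (+0.2798-0.1131i)·(-0.0518+0.1249i)  (+0.0938-0.0997i)·(-0.7213+0.0000i)  (-0.1462+0.4369i)·(+0.0518+0.1249i)  (-0.0505-0.4626i)·(+0.0081-0.0081i)  (+0.1267+0.2111i)·(-0.0005-0.0002i)
Y_3^2(R⁻¹ n̂) = -0.138119+0.109334i

Re=-0.1381 Im=0.1093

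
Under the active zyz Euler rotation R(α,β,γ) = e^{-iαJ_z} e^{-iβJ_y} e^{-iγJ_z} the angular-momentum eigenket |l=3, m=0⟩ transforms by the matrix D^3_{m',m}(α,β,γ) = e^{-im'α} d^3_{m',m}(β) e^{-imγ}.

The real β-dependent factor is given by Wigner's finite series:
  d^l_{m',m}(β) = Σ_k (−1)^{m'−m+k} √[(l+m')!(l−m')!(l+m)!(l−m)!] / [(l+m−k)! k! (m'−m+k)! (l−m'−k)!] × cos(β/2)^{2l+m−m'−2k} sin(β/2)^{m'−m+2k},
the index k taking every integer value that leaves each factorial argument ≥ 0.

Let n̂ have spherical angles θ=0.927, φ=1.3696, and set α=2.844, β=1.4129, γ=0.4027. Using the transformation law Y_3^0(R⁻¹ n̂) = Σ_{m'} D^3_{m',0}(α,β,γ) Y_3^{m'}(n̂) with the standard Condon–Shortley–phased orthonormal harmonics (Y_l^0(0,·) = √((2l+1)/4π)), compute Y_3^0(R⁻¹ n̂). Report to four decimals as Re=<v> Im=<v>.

Need the full column D^3_{m',0} for m'=−3..3 at α=2.844, β=1.4129, γ=0.4027.
cos(β/2)=0.760671, sin(β/2)=0.649137
d^3_{-3,0}: single k=3 term ⇒ +0.538413;  D = -0.337720+0.419326i
d^3_{-2,0}: k∈[2..3] ⇒ +0.772719 -0.562731 = +0.209988;  D = +0.173879-0.117732i
d^3_{-1,0}: k∈[1..3] ⇒ +0.572680 -1.251160 +0.303718 = -0.374761;  D = +0.358289-0.109887i
d^3_{0,0}: k∈[0..3] ⇒ +0.193723 -1.269707 +0.924662 -0.074820 = -0.226142;  D = -0.226142+0.000000i
d^3_{1,0}: k∈[0..2] ⇒ -0.572680 +1.251160 -0.303718 = +0.374761;  D = -0.358289-0.109887i
d^3_{2,0}: k∈[0..1] ⇒ +0.772719 -0.562731 = +0.209988;  D = +0.173879+0.117732i
d^3_{3,0}: single k=0 term ⇒ -0.538413;  D = +0.337720+0.419326i
Y_3^{m'}(θ=0.927,φ=1.3696) and Σ D·Y over m':
  (-0.3377+0.4193i)·(-0.1212+0.1758i)  (+0.1739-0.1177i)·(-0.3611-0.1537i)  (+0.3583-0.1099i)·(+0.0414-0.2030i)  (-0.2261+0.0000i)·(-0.2685+0.0000i)  (-0.3583-0.1099i)·(-0.0414-0.2030i)  (+0.1739+0.1177i)·(-0.3611+0.1537i)  (+0.3377+0.4193i)·(+0.1212+0.1758i)
Y_3^0(R⁻¹ n̂) = -0.181540+0.000000i

Re=-0.1815 Im=0.0000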